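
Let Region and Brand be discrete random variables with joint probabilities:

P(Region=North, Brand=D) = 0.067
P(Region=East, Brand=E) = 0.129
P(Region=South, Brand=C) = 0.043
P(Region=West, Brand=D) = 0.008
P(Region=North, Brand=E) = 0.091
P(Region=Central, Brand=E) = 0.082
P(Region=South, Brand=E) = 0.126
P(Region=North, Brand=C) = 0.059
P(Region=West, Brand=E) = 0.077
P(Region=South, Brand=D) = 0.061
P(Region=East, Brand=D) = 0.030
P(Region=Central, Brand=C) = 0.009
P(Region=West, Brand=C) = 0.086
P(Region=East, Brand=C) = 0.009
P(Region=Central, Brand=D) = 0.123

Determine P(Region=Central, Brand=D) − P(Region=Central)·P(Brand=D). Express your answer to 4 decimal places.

0.0612

P(Region=Central) = 0.009 + 0.123 + 0.082 = 0.214.
P(Brand=D) = 0.067 + 0.061 + 0.030 + 0.008 + 0.123 = 0.289.
P(Region=Central, Brand=D) − P(Region=Central)P(Brand=D) = 0.123 − 0.214×0.289 = 0.0612.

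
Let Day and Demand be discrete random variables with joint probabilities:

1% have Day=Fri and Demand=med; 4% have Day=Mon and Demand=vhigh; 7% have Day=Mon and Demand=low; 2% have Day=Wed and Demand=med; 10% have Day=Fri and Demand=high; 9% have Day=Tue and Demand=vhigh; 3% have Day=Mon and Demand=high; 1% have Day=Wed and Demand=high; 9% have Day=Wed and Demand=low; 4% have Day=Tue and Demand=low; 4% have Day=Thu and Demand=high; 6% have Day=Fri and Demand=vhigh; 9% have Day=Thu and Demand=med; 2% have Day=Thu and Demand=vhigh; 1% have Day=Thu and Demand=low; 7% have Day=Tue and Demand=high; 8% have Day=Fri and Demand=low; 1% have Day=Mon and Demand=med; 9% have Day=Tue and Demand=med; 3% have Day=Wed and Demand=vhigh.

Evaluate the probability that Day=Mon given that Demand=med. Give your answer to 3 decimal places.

P(Demand=med) = 0.01 + 0.09 + 0.02 + 0.09 + 0.01 = 0.22.
P(Day=Mon | Demand=med) = 0.01/0.22 = 0.045.

0.045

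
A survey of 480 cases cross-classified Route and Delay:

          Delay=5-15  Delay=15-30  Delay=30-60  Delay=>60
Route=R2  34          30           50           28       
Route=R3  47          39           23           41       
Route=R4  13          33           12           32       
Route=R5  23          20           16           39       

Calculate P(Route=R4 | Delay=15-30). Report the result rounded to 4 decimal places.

0.2705

Total with Delay=15-30: 30 + 39 + 33 + 20 = 122.
P(Route=R4 | Delay=15-30) = 33/122 = 0.2705.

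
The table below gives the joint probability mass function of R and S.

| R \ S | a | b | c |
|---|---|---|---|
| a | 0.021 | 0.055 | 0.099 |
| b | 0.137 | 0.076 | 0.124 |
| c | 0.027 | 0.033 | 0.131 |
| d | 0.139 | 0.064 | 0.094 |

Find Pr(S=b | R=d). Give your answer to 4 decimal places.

0.2155

P(R=d) = 0.139 + 0.064 + 0.094 = 0.297.
P(S=b | R=d) = 0.064/0.297 = 0.2155.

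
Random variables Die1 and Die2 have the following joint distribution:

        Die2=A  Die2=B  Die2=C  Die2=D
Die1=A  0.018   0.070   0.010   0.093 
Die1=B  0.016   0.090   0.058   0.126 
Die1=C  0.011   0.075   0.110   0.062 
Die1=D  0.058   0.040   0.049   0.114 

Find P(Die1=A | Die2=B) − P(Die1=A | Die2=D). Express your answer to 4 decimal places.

0.0191

P(Die2=B) = 0.070 + 0.090 + 0.075 + 0.040 = 0.275; P(Die1=A | Die2=B) = 0.070/0.275 = 0.25455.
P(Die2=D) = 0.093 + 0.126 + 0.062 + 0.114 = 0.395; P(Die1=A | Die2=D) = 0.093/0.395 = 0.23544.
Difference = 0.0191.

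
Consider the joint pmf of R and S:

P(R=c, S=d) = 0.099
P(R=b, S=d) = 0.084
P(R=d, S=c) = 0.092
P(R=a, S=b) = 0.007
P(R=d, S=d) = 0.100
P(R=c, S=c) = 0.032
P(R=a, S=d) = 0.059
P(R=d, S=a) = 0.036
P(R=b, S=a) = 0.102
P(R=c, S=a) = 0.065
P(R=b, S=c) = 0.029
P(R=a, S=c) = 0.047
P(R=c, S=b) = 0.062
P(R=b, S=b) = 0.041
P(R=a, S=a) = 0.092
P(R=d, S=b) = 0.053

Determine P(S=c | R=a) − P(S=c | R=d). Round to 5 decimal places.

-0.09813

P(R=a) = 0.092 + 0.007 + 0.047 + 0.059 = 0.205; P(S=c | R=a) = 0.047/0.205 = 0.229268.
P(R=d) = 0.036 + 0.053 + 0.092 + 0.100 = 0.281; P(S=c | R=d) = 0.092/0.281 = 0.327402.
Difference = -0.09813.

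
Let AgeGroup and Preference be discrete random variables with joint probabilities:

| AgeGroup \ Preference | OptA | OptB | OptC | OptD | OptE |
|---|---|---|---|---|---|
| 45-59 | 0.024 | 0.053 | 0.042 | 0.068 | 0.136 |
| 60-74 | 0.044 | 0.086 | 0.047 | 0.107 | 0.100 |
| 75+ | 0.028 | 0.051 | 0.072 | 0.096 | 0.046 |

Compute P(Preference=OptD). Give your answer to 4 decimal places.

P(Preference=OptD) = 0.068 + 0.107 + 0.096 = 0.271.

0.2710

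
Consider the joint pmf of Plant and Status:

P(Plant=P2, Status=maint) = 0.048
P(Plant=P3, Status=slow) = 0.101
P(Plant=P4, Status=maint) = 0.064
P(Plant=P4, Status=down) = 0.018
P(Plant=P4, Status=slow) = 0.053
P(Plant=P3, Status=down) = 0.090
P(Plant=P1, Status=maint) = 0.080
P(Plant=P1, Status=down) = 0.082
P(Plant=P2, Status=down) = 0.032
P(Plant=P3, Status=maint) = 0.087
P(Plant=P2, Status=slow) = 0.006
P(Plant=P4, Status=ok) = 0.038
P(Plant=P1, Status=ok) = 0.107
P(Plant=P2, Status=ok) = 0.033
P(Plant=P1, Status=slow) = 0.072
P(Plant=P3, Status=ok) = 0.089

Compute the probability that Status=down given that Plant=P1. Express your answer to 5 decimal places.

0.24047

P(Plant=P1) = 0.107 + 0.072 + 0.082 + 0.080 = 0.341.
P(Status=down | Plant=P1) = 0.082/0.341 = 0.24047.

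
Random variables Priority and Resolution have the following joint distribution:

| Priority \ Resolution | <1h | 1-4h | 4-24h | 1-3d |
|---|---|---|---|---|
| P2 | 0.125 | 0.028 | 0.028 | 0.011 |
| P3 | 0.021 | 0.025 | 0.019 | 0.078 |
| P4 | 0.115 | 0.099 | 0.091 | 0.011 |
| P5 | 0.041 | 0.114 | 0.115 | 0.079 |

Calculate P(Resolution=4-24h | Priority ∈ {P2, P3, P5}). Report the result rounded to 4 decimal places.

0.2368

P(Priority=P2) = 0.125 + 0.028 + 0.028 + 0.011 = 0.192.
P(Priority=P3) = 0.021 + 0.025 + 0.019 + 0.078 = 0.143.
P(Priority=P5) = 0.041 + 0.114 + 0.115 + 0.079 = 0.349.
P(Priority ∈ {P2, P3, P5}) = 0.192 + 0.143 + 0.349 = 0.684; P(Resolution=4-24h, Priority ∈ {P2, P3, P5}) = 0.028 + 0.019 + 0.115 = 0.162.
P(Resolution=4-24h | Priority ∈ {P2, P3, P5}) = 0.162/0.684 = 0.2368.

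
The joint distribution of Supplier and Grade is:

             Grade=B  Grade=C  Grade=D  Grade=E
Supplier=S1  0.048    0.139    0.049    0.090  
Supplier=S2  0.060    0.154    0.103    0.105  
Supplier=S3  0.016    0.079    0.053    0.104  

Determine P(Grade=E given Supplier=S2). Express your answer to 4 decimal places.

0.2488

P(Supplier=S2) = 0.060 + 0.154 + 0.103 + 0.105 = 0.422.
P(Grade=E | Supplier=S2) = 0.105/0.422 = 0.2488.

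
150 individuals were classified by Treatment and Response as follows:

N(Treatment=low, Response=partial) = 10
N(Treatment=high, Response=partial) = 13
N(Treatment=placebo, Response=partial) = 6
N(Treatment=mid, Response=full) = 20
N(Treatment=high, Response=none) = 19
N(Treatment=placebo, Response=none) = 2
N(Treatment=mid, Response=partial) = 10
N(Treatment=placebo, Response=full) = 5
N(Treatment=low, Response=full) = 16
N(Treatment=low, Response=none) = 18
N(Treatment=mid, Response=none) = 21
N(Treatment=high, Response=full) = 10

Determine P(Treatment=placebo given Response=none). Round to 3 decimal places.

0.033

Total with Response=none: 2 + 18 + 21 + 19 = 60.
P(Treatment=placebo | Response=none) = 2/60 = 0.033.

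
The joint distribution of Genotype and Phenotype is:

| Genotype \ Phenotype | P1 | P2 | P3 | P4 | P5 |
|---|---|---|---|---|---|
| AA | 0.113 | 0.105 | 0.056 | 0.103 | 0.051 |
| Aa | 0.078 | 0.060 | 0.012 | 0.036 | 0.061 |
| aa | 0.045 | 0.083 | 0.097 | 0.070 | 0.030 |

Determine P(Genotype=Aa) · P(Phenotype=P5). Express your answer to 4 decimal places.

P(Genotype=Aa) = 0.078 + 0.060 + 0.012 + 0.036 + 0.061 = 0.247.
P(Phenotype=P5) = 0.051 + 0.061 + 0.030 = 0.142.
Product: 0.247 × 0.142 = 0.0351.

0.0351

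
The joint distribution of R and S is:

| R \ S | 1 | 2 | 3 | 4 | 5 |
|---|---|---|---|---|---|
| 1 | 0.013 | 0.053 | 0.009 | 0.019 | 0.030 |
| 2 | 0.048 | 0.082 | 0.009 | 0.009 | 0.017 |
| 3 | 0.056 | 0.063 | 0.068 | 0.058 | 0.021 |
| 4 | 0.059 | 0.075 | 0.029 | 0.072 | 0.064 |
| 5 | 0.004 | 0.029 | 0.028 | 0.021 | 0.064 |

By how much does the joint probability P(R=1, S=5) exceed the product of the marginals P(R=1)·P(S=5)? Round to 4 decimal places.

0.0057

P(R=1) = 0.013 + 0.053 + 0.009 + 0.019 + 0.030 = 0.124.
P(S=5) = 0.030 + 0.017 + 0.021 + 0.064 + 0.064 = 0.196.
P(R=1, S=5) − P(R=1)P(S=5) = 0.030 − 0.124×0.196 = 0.0057.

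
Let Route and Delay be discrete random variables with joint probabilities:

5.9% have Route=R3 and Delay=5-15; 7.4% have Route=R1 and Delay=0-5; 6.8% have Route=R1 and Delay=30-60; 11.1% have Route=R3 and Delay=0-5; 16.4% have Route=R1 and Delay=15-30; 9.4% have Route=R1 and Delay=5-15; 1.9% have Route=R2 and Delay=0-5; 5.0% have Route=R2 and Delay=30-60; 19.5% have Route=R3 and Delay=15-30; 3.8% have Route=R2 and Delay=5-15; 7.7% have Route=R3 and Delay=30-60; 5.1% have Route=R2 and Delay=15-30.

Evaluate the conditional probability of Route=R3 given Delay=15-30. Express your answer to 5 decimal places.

P(Delay=15-30) = 0.164 + 0.051 + 0.195 = 0.410.
P(Route=R3 | Delay=15-30) = 0.195/0.410 = 0.47561.

0.47561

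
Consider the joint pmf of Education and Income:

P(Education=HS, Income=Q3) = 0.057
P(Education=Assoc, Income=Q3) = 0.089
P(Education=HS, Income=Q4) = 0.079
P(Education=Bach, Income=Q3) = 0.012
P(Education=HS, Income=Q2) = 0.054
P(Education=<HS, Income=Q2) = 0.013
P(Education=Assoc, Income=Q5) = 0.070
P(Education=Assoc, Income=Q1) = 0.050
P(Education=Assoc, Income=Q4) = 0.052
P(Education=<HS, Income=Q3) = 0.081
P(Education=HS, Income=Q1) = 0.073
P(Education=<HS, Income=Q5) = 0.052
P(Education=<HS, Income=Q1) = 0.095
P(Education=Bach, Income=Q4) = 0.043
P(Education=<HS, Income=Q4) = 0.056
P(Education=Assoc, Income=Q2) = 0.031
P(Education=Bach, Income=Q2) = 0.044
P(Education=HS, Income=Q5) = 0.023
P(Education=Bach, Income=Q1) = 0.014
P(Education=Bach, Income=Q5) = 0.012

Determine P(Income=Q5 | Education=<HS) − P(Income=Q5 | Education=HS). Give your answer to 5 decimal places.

0.09466

P(Education=<HS) = 0.095 + 0.013 + 0.081 + 0.056 + 0.052 = 0.297; P(Income=Q5 | Education=<HS) = 0.052/0.297 = 0.175084.
P(Education=HS) = 0.073 + 0.054 + 0.057 + 0.079 + 0.023 = 0.286; P(Income=Q5 | Education=HS) = 0.023/0.286 = 0.080420.
Difference = 0.09466.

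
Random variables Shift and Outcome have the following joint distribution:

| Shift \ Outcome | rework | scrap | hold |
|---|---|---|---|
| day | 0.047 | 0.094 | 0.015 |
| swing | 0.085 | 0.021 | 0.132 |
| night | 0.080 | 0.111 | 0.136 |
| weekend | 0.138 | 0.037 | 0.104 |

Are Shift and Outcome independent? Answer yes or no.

P(Shift=day) = 0.156 and P(Outcome=scrap) = 0.263, so their product is 0.04103, but P(Shift=day, Outcome=scrap) = 0.094. Since these differ, Shift and Outcome are not independent.

no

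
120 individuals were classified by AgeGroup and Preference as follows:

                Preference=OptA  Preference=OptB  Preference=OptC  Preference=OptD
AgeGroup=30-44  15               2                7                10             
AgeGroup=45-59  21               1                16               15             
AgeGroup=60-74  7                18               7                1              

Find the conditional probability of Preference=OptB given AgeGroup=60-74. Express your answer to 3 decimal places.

Total with AgeGroup=60-74: 7 + 18 + 7 + 1 = 33.
P(Preference=OptB | AgeGroup=60-74) = 18/33 = 0.545.

0.545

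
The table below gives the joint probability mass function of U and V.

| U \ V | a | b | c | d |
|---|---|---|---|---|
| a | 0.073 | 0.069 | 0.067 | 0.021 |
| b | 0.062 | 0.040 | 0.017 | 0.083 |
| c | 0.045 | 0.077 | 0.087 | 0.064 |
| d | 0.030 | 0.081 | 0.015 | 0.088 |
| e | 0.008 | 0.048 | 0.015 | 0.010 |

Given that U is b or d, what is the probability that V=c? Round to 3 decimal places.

P(U=b) = 0.062 + 0.040 + 0.017 + 0.083 = 0.202.
P(U=d) = 0.030 + 0.081 + 0.015 + 0.088 = 0.214.
P(U ∈ {b, d}) = 0.202 + 0.214 = 0.416; P(V=c, U ∈ {b, d}) = 0.017 + 0.015 = 0.032.
P(V=c | U ∈ {b, d}) = 0.032/0.416 = 0.077.

0.077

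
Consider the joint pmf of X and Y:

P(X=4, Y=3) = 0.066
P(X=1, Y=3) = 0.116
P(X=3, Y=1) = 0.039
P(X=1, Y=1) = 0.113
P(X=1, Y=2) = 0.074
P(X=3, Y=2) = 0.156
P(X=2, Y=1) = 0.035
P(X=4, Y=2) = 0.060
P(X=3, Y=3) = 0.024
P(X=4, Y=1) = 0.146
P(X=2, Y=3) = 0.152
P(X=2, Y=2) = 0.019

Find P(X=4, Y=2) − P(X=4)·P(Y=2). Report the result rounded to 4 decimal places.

-0.0240

P(X=4) = 0.146 + 0.060 + 0.066 = 0.272.
P(Y=2) = 0.074 + 0.019 + 0.156 + 0.060 = 0.309.
P(X=4, Y=2) − P(X=4)P(Y=2) = 0.060 − 0.272×0.309 = -0.0240.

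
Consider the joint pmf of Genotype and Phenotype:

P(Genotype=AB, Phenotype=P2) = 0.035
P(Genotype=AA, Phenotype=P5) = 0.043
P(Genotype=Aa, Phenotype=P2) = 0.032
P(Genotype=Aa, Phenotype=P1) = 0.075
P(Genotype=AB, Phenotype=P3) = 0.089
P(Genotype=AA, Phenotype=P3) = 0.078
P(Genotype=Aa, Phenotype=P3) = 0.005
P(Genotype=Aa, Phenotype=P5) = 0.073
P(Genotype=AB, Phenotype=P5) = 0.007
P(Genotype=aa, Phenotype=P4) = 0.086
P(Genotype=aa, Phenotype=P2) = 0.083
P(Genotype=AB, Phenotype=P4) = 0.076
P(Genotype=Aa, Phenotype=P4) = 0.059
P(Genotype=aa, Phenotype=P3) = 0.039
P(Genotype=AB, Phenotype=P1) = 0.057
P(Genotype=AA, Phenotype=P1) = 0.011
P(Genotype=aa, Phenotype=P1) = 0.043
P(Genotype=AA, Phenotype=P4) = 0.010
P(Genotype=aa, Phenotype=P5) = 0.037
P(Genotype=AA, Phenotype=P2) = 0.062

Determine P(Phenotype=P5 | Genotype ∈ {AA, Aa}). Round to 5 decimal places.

P(Genotype=AA) = 0.011 + 0.062 + 0.078 + 0.010 + 0.043 = 0.204.
P(Genotype=Aa) = 0.075 + 0.032 + 0.005 + 0.059 + 0.073 = 0.244.
P(Genotype ∈ {AA, Aa}) = 0.204 + 0.244 = 0.448; P(Phenotype=P5, Genotype ∈ {AA, Aa}) = 0.043 + 0.073 = 0.116.
P(Phenotype=P5 | Genotype ∈ {AA, Aa}) = 0.116/0.448 = 0.25893.

0.25893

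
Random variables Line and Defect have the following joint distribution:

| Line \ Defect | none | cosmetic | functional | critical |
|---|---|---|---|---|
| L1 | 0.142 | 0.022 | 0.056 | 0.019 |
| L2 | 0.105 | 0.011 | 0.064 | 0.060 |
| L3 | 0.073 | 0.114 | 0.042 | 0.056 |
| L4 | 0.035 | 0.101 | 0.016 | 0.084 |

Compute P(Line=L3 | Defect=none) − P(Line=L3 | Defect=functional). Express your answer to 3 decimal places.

-0.030

P(Defect=none) = 0.142 + 0.105 + 0.073 + 0.035 = 0.355; P(Line=L3 | Defect=none) = 0.073/0.355 = 0.2056.
P(Defect=functional) = 0.056 + 0.064 + 0.042 + 0.016 = 0.178; P(Line=L3 | Defect=functional) = 0.042/0.178 = 0.2360.
Difference = -0.030.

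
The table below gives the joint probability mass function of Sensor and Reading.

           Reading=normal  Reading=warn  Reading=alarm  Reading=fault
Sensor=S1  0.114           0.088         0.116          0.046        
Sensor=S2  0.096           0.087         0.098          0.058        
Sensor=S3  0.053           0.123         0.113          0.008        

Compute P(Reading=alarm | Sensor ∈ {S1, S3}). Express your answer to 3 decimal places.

0.346

P(Sensor=S1) = 0.114 + 0.088 + 0.116 + 0.046 = 0.364.
P(Sensor=S3) = 0.053 + 0.123 + 0.113 + 0.008 = 0.297.
P(Sensor ∈ {S1, S3}) = 0.364 + 0.297 = 0.661; P(Reading=alarm, Sensor ∈ {S1, S3}) = 0.116 + 0.113 = 0.229.
P(Reading=alarm | Sensor ∈ {S1, S3}) = 0.229/0.661 = 0.346.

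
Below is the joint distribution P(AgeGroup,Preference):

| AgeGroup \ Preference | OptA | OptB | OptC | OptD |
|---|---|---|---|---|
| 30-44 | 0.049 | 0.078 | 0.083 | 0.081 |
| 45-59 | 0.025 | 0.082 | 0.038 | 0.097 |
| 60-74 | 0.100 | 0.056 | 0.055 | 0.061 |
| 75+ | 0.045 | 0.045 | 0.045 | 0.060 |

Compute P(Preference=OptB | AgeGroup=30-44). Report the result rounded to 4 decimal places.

P(AgeGroup=30-44) = 0.049 + 0.078 + 0.083 + 0.081 = 0.291.
P(Preference=OptB | AgeGroup=30-44) = 0.078/0.291 = 0.2680.

0.2680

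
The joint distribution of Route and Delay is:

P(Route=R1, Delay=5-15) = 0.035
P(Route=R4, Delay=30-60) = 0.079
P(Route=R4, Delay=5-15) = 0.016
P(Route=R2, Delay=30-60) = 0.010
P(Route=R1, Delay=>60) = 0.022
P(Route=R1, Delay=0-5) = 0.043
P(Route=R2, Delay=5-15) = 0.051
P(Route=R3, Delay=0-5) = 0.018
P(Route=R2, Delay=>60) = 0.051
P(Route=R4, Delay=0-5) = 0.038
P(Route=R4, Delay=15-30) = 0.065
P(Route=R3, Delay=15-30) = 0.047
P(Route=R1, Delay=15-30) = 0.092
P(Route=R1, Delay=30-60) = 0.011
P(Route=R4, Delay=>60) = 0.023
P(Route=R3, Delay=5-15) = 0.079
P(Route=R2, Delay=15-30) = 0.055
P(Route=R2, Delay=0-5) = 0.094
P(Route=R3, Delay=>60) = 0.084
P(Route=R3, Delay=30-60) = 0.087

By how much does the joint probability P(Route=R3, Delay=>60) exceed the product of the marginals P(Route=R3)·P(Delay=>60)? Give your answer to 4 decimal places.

P(Route=R3) = 0.018 + 0.079 + 0.047 + 0.087 + 0.084 = 0.315.
P(Delay=>60) = 0.022 + 0.051 + 0.084 + 0.023 = 0.180.
P(Route=R3, Delay=>60) − P(Route=R3)P(Delay=>60) = 0.084 − 0.315×0.180 = 0.0273.

0.0273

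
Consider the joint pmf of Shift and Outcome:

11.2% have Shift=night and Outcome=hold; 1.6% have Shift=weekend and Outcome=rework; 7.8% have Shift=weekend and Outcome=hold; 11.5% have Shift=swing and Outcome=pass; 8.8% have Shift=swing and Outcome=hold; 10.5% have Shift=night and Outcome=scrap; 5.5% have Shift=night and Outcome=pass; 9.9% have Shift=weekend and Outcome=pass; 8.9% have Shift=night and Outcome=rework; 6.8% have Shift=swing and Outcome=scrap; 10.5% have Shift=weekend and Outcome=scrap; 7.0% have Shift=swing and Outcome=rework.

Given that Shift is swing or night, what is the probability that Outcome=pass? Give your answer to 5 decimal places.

P(Shift=swing) = 0.115 + 0.070 + 0.068 + 0.088 = 0.341.
P(Shift=night) = 0.055 + 0.089 + 0.105 + 0.112 = 0.361.
P(Shift ∈ {swing, night}) = 0.341 + 0.361 = 0.702; P(Outcome=pass, Shift ∈ {swing, night}) = 0.115 + 0.055 = 0.170.
P(Outcome=pass | Shift ∈ {swing, night}) = 0.170/0.702 = 0.24217.

0.24217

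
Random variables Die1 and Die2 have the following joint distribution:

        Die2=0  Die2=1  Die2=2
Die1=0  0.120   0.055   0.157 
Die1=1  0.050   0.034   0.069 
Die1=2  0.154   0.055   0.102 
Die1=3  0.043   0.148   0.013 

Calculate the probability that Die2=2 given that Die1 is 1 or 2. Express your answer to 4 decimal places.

0.3685

P(Die1=1) = 0.050 + 0.034 + 0.069 = 0.153.
P(Die1=2) = 0.154 + 0.055 + 0.102 = 0.311.
P(Die1 ∈ {1, 2}) = 0.153 + 0.311 = 0.464; P(Die2=2, Die1 ∈ {1, 2}) = 0.069 + 0.102 = 0.171.
P(Die2=2 | Die1 ∈ {1, 2}) = 0.171/0.464 = 0.3685.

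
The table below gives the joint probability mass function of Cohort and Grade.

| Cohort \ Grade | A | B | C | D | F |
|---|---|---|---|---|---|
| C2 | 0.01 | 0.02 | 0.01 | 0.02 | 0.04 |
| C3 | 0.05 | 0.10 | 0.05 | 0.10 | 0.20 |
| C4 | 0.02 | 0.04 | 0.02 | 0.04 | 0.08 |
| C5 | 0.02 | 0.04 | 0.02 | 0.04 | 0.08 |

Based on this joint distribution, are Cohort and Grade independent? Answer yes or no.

Every cell satisfies P(Cohort,Grade) = P(Cohort)·P(Grade). For instance P(Cohort=C2) = 0.10, P(Grade=C) = 0.10, and 0.10×0.10 = 0.01 matches the joint entry. So Cohort and Grade are independent.

yes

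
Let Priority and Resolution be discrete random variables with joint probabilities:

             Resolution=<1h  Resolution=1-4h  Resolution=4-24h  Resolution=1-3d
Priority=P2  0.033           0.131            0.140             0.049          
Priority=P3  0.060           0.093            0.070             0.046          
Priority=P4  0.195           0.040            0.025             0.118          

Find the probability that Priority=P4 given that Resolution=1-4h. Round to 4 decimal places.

P(Resolution=1-4h) = 0.131 + 0.093 + 0.040 = 0.264.
P(Priority=P4 | Resolution=1-4h) = 0.040/0.264 = 0.1515.

0.1515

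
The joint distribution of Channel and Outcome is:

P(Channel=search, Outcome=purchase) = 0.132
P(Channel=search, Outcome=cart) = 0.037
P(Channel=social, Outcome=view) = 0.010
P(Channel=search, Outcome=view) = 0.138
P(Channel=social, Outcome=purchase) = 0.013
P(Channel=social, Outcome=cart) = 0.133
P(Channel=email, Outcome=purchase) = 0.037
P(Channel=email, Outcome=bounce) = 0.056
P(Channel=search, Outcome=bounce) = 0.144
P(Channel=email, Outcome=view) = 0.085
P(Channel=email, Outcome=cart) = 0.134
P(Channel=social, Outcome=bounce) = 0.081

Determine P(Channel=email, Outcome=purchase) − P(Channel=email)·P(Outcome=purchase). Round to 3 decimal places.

P(Channel=email) = 0.056 + 0.085 + 0.134 + 0.037 = 0.312.
P(Outcome=purchase) = 0.037 + 0.132 + 0.013 = 0.182.
P(Channel=email, Outcome=purchase) − P(Channel=email)P(Outcome=purchase) = 0.037 − 0.312×0.182 = -0.020.

-0.020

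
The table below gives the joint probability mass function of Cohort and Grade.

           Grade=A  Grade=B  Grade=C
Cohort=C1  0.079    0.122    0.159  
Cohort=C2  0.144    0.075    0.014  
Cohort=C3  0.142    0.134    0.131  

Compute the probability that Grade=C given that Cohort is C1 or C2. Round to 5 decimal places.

P(Cohort=C1) = 0.079 + 0.122 + 0.159 = 0.360.
P(Cohort=C2) = 0.144 + 0.075 + 0.014 = 0.233.
P(Cohort ∈ {C1, C2}) = 0.360 + 0.233 = 0.593; P(Grade=C, Cohort ∈ {C1, C2}) = 0.159 + 0.014 = 0.173.
P(Grade=C | Cohort ∈ {C1, C2}) = 0.173/0.593 = 0.29174.

0.29174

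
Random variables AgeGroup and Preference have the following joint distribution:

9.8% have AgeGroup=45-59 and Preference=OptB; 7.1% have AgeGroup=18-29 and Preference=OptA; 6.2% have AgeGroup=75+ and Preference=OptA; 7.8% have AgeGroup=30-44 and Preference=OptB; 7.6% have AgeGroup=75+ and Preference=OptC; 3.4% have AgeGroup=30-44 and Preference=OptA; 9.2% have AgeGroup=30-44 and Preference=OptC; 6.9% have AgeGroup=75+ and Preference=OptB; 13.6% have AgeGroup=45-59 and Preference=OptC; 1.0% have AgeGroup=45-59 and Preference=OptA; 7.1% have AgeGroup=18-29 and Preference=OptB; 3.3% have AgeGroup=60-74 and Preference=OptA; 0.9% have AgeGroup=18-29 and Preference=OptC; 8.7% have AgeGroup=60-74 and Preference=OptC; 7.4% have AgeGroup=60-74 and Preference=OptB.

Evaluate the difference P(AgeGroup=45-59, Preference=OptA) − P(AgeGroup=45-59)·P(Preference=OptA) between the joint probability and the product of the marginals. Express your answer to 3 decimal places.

P(AgeGroup=45-59) = 0.010 + 0.098 + 0.136 = 0.244.
P(Preference=OptA) = 0.071 + 0.034 + 0.010 + 0.033 + 0.062 = 0.210.
P(AgeGroup=45-59, Preference=OptA) − P(AgeGroup=45-59)P(Preference=OptA) = 0.010 − 0.244×0.210 = -0.041.

-0.041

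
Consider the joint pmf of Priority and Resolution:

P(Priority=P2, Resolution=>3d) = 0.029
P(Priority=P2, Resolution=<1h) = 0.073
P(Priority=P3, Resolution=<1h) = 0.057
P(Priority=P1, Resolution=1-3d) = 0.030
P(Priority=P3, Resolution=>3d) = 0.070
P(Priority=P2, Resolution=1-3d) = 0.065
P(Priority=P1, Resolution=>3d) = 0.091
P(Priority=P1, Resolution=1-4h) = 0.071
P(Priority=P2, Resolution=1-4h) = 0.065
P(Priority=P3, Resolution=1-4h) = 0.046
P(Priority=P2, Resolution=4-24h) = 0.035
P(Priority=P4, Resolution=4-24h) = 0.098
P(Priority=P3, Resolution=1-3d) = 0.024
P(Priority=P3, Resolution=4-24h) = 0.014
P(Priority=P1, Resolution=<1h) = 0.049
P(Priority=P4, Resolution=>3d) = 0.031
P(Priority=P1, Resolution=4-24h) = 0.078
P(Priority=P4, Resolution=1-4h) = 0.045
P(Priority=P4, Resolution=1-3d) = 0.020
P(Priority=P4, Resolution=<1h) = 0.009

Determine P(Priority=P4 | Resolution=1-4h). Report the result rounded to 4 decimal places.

P(Resolution=1-4h) = 0.071 + 0.065 + 0.046 + 0.045 = 0.227.
P(Priority=P4 | Resolution=1-4h) = 0.045/0.227 = 0.1982.

0.1982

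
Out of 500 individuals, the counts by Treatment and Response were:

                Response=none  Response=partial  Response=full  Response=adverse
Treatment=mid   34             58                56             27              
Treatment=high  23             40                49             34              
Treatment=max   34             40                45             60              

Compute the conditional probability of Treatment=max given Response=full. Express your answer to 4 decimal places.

0.3000

Total with Response=full: 56 + 49 + 45 = 150.
P(Treatment=max | Response=full) = 45/150 = 0.3000.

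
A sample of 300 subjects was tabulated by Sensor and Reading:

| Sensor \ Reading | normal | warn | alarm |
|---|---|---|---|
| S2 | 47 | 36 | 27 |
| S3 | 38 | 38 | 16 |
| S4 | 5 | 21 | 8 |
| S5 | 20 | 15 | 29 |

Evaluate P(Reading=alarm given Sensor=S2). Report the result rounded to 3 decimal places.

Total with Sensor=S2: 47 + 36 + 27 = 110.
P(Reading=alarm | Sensor=S2) = 27/110 = 0.245.

0.245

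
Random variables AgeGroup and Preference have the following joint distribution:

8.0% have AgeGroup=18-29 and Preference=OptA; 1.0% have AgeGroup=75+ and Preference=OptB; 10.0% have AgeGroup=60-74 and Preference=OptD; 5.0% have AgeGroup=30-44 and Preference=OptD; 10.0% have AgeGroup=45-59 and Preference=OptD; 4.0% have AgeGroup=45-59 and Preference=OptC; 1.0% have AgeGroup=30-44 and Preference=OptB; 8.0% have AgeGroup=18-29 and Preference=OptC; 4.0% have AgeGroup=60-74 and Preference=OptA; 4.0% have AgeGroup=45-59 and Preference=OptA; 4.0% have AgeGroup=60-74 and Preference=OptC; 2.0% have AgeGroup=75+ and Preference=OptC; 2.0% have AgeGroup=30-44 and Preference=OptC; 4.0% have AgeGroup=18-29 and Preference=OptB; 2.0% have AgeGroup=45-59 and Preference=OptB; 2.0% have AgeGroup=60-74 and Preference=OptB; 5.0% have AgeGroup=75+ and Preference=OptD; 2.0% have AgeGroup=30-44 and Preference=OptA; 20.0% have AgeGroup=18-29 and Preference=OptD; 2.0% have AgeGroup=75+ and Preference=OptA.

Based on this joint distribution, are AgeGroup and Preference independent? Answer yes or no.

Every cell satisfies P(AgeGroup,Preference) = P(AgeGroup)·P(Preference). For instance P(AgeGroup=30-44) = 0.100, P(Preference=OptC) = 0.200, and 0.100×0.200 = 0.020 matches the joint entry. So AgeGroup and Preference are independent.

yes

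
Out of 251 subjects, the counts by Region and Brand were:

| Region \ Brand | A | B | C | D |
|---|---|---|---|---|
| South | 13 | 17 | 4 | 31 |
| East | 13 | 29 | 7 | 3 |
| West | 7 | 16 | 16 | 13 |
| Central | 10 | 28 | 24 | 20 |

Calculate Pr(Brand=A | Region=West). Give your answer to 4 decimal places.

0.1346

Total with Region=West: 7 + 16 + 16 + 13 = 52.
P(Brand=A | Region=West) = 7/52 = 0.1346.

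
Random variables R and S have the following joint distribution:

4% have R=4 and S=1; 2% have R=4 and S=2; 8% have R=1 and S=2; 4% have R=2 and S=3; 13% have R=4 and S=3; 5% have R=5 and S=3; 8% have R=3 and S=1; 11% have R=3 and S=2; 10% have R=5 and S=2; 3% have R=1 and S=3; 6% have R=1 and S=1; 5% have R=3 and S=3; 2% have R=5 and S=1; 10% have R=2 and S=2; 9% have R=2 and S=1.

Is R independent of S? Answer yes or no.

P(R=4) = 0.19 and P(S=3) = 0.30, so their product is 0.0570, but P(R=4, S=3) = 0.13. Since these differ, R and S are not independent.

no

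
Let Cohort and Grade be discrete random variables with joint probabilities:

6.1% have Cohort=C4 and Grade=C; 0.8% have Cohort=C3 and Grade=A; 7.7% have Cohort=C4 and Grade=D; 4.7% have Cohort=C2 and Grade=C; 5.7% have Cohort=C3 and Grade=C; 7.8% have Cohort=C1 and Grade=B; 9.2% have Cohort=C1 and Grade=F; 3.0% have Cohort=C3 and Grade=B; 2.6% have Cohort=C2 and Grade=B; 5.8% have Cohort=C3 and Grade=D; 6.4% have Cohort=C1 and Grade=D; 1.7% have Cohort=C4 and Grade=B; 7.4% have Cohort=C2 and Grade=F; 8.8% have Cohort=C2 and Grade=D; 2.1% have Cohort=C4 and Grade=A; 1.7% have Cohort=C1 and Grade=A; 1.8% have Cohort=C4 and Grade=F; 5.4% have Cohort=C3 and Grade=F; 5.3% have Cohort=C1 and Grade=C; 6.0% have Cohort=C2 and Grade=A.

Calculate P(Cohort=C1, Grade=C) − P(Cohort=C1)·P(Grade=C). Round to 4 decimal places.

P(Cohort=C1) = 0.017 + 0.078 + 0.053 + 0.064 + 0.092 = 0.304.
P(Grade=C) = 0.053 + 0.047 + 0.057 + 0.061 = 0.218.
P(Cohort=C1, Grade=C) − P(Cohort=C1)P(Grade=C) = 0.053 − 0.304×0.218 = -0.0133.

-0.0133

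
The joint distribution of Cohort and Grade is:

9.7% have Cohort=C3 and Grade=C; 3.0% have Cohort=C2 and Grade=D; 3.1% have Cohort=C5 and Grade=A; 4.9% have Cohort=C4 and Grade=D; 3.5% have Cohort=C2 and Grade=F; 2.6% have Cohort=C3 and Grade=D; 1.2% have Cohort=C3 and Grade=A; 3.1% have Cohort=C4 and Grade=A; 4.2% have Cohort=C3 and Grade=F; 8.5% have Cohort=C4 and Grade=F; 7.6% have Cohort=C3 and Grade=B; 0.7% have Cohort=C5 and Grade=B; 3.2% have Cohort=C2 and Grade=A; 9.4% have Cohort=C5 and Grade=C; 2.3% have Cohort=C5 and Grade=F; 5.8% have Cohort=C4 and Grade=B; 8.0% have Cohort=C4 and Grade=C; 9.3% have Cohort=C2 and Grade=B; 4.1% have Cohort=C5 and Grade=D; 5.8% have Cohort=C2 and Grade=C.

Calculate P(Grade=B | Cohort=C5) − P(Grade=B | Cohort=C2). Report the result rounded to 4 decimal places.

-0.3393

P(Cohort=C5) = 0.031 + 0.007 + 0.094 + 0.041 + 0.023 = 0.196; P(Grade=B | Cohort=C5) = 0.007/0.196 = 0.03571.
P(Cohort=C2) = 0.032 + 0.093 + 0.058 + 0.030 + 0.035 = 0.248; P(Grade=B | Cohort=C2) = 0.093/0.248 = 0.37500.
Difference = -0.3393.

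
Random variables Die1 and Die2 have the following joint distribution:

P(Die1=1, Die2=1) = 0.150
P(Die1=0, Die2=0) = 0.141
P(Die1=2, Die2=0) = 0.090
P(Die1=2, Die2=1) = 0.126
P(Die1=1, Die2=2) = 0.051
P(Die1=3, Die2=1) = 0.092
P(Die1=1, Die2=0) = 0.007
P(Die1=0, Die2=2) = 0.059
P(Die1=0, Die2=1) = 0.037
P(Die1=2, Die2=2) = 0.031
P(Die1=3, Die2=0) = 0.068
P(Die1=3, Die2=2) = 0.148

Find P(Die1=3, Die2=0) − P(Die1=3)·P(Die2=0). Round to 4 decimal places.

P(Die1=3) = 0.068 + 0.092 + 0.148 = 0.308.
P(Die2=0) = 0.141 + 0.007 + 0.090 + 0.068 = 0.306.
P(Die1=3, Die2=0) − P(Die1=3)P(Die2=0) = 0.068 − 0.308×0.306 = -0.0262.

-0.0262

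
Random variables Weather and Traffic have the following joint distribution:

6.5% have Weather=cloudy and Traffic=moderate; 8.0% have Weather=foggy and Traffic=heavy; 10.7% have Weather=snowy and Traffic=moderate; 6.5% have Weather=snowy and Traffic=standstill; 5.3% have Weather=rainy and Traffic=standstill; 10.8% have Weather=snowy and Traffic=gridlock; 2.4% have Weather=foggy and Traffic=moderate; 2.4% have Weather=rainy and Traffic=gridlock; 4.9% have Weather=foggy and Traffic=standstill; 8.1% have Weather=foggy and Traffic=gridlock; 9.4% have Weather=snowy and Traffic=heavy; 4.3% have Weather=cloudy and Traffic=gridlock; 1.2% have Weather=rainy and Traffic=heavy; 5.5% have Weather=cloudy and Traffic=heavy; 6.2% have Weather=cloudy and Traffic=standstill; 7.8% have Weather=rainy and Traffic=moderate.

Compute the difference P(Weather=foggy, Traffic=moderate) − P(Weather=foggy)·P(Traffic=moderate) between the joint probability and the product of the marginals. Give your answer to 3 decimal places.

P(Weather=foggy) = 0.024 + 0.080 + 0.081 + 0.049 = 0.234.
P(Traffic=moderate) = 0.065 + 0.078 + 0.107 + 0.024 = 0.274.
P(Weather=foggy, Traffic=moderate) − P(Weather=foggy)P(Traffic=moderate) = 0.024 − 0.234×0.274 = -0.040.

-0.040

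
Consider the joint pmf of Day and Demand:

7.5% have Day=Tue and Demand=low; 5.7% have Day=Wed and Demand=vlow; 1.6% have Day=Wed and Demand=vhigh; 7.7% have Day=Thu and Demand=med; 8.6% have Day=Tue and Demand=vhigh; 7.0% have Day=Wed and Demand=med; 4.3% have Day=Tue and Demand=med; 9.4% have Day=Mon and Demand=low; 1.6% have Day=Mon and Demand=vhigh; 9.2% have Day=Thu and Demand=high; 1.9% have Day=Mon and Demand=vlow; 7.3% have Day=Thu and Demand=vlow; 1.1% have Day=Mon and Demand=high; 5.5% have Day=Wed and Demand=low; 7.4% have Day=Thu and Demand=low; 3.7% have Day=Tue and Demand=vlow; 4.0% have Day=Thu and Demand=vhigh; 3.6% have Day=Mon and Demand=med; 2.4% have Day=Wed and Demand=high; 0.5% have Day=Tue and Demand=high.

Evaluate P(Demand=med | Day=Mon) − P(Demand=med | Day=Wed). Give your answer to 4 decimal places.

P(Day=Mon) = 0.019 + 0.094 + 0.036 + 0.011 + 0.016 = 0.176; P(Demand=med | Day=Mon) = 0.036/0.176 = 0.20455.
P(Day=Wed) = 0.057 + 0.055 + 0.070 + 0.024 + 0.016 = 0.222; P(Demand=med | Day=Wed) = 0.070/0.222 = 0.31532.
Difference = -0.1108.

-0.1108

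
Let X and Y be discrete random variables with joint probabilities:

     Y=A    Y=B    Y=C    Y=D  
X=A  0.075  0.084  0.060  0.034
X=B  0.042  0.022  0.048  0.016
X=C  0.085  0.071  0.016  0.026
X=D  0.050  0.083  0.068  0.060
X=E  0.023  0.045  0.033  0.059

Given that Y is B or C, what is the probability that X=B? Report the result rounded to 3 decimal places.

0.132

P(Y=B) = 0.084 + 0.022 + 0.071 + 0.083 + 0.045 = 0.305.
P(Y=C) = 0.060 + 0.048 + 0.016 + 0.068 + 0.033 = 0.225.
P(Y ∈ {B, C}) = 0.305 + 0.225 = 0.530; P(X=B, Y ∈ {B, C}) = 0.022 + 0.048 = 0.070.
P(X=B | Y ∈ {B, C}) = 0.070/0.530 = 0.132.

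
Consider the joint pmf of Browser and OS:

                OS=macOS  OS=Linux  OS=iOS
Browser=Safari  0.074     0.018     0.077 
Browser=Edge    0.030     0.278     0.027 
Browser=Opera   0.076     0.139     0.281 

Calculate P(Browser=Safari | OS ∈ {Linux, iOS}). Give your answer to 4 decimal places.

P(OS=Linux) = 0.018 + 0.278 + 0.139 = 0.435.
P(OS=iOS) = 0.077 + 0.027 + 0.281 = 0.385.
P(OS ∈ {Linux, iOS}) = 0.435 + 0.385 = 0.820; P(Browser=Safari, OS ∈ {Linux, iOS}) = 0.018 + 0.077 = 0.095.
P(Browser=Safari | OS ∈ {Linux, iOS}) = 0.095/0.820 = 0.1159.

0.1159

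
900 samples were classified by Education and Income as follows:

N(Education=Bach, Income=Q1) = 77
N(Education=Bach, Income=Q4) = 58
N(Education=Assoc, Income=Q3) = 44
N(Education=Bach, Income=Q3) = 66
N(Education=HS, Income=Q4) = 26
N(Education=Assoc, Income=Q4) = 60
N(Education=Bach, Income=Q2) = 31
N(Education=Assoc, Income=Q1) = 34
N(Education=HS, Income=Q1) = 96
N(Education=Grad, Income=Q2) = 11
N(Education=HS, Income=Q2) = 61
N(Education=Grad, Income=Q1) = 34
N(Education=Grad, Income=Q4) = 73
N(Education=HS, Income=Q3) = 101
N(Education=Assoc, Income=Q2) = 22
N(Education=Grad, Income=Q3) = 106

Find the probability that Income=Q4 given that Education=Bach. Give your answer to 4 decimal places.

0.2500

Total with Education=Bach: 77 + 31 + 66 + 58 = 232.
P(Income=Q4 | Education=Bach) = 58/232 = 0.2500.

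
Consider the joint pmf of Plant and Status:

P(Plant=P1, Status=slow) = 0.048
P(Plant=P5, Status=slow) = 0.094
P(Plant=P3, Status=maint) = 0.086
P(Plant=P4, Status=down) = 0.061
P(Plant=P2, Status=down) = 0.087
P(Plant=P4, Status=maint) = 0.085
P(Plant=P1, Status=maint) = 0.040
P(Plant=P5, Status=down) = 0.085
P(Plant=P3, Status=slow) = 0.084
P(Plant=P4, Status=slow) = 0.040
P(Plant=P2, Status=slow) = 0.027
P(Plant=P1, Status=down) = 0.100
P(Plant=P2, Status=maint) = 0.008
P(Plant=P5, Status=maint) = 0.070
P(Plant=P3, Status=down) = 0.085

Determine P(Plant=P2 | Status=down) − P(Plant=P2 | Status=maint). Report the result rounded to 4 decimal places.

P(Status=down) = 0.100 + 0.087 + 0.085 + 0.061 + 0.085 = 0.418; P(Plant=P2 | Status=down) = 0.087/0.418 = 0.20813.
P(Status=maint) = 0.040 + 0.008 + 0.086 + 0.085 + 0.070 = 0.289; P(Plant=P2 | Status=maint) = 0.008/0.289 = 0.02768.
Difference = 0.1805.

0.1805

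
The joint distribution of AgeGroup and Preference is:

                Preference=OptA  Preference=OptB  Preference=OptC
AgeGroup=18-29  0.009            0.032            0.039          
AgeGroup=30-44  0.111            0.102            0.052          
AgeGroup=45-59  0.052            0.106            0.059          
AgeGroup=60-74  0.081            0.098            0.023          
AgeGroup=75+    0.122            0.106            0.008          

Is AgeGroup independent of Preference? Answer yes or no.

no

P(AgeGroup=75+) = 0.236 and P(Preference=OptC) = 0.181, so their product is 0.04272, but P(AgeGroup=75+, Preference=OptC) = 0.008. Since these differ, AgeGroup and Preference are not independent.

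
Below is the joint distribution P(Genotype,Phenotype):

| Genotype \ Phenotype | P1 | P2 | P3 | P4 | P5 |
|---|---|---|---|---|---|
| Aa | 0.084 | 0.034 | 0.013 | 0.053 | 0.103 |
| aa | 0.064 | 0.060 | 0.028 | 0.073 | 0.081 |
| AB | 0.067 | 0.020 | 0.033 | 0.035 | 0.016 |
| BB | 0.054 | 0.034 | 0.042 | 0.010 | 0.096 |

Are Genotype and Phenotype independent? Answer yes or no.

no

P(Genotype=AB) = 0.171 and P(Phenotype=P5) = 0.296, so their product is 0.05062, but P(Genotype=AB, Phenotype=P5) = 0.016. Since these differ, Genotype and Phenotype are not independent.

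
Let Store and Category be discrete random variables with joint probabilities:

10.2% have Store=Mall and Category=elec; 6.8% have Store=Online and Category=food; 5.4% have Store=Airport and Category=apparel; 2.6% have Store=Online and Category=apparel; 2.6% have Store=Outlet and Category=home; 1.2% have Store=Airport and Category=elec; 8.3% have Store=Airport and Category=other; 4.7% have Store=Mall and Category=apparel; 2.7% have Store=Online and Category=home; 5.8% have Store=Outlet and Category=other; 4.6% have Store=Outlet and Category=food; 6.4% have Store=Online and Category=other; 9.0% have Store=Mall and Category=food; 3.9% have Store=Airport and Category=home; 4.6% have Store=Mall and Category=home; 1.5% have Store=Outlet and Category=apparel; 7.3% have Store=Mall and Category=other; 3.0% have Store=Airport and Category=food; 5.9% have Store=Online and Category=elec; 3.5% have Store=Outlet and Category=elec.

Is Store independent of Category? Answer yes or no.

P(Store=Airport) = 0.218 and P(Category=elec) = 0.208, so their product is 0.04534, but P(Store=Airport, Category=elec) = 0.012. Since these differ, Store and Category are not independent.

no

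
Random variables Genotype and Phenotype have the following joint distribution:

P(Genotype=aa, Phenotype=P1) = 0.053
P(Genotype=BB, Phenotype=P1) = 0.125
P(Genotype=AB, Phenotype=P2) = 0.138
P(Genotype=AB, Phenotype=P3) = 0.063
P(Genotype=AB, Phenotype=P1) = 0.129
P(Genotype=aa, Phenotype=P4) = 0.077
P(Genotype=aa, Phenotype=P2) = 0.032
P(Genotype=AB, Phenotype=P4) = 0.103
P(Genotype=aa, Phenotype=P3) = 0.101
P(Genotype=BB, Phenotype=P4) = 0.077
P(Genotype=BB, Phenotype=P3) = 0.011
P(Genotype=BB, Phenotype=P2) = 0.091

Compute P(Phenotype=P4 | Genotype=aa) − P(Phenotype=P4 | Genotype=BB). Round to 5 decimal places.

0.03949

P(Genotype=aa) = 0.053 + 0.032 + 0.101 + 0.077 = 0.263; P(Phenotype=P4 | Genotype=aa) = 0.077/0.263 = 0.292776.
P(Genotype=BB) = 0.125 + 0.091 + 0.011 + 0.077 = 0.304; P(Phenotype=P4 | Genotype=BB) = 0.077/0.304 = 0.253289.
Difference = 0.03949.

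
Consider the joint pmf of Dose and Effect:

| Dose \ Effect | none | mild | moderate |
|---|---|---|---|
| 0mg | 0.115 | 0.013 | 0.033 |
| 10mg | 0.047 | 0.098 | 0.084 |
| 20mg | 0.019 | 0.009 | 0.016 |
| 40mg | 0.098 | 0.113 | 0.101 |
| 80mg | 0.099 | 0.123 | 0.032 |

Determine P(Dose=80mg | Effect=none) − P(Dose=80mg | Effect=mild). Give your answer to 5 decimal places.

-0.08360

P(Effect=none) = 0.115 + 0.047 + 0.019 + 0.098 + 0.099 = 0.378; P(Dose=80mg | Effect=none) = 0.099/0.378 = 0.261905.
P(Effect=mild) = 0.013 + 0.098 + 0.009 + 0.113 + 0.123 = 0.356; P(Dose=80mg | Effect=mild) = 0.123/0.356 = 0.345506.
Difference = -0.08360.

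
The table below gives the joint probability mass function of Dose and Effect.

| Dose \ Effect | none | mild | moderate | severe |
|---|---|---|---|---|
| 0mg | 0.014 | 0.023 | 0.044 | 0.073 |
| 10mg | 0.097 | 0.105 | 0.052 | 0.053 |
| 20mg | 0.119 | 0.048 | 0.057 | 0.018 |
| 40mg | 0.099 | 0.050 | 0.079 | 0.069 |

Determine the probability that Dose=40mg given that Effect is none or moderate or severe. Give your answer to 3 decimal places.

0.319

P(Effect=none) = 0.014 + 0.097 + 0.119 + 0.099 = 0.329.
P(Effect=moderate) = 0.044 + 0.052 + 0.057 + 0.079 = 0.232.
P(Effect=severe) = 0.073 + 0.053 + 0.018 + 0.069 = 0.213.
P(Effect ∈ {none, moderate, severe}) = 0.329 + 0.232 + 0.213 = 0.774; P(Dose=40mg, Effect ∈ {none, moderate, severe}) = 0.099 + 0.079 + 0.069 = 0.247.
P(Dose=40mg | Effect ∈ {none, moderate, severe}) = 0.247/0.774 = 0.319.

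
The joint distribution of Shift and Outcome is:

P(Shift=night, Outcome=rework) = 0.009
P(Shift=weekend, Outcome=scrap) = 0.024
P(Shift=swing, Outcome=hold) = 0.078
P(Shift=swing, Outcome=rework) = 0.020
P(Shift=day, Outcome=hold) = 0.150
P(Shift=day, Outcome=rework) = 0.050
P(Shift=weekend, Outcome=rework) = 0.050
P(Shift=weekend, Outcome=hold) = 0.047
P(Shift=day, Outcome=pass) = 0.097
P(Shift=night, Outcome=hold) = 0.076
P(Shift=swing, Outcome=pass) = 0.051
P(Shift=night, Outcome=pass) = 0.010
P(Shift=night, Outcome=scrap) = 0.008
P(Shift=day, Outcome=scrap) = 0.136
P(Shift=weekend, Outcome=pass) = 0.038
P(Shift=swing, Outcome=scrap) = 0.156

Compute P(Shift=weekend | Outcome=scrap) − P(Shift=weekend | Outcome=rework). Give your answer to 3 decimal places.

P(Outcome=scrap) = 0.136 + 0.156 + 0.008 + 0.024 = 0.324; P(Shift=weekend | Outcome=scrap) = 0.024/0.324 = 0.0741.
P(Outcome=rework) = 0.050 + 0.020 + 0.009 + 0.050 = 0.129; P(Shift=weekend | Outcome=rework) = 0.050/0.129 = 0.3876.
Difference = -0.314.

-0.314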